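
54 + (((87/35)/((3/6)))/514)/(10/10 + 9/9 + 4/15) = 3303225/61166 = 54.00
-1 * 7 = -7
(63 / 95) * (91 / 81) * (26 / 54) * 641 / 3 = 76.65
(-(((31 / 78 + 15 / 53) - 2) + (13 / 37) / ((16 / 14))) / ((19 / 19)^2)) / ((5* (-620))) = -619243 / 1896679200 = -0.00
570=570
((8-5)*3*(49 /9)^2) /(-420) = -0.64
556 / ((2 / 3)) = 834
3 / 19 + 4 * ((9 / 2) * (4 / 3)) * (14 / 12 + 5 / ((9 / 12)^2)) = 13765 / 57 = 241.49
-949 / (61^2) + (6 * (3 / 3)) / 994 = -460490 / 1849337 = -0.25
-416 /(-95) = 416 /95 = 4.38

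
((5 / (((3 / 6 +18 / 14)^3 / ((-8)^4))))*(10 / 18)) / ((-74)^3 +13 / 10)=-0.00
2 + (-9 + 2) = -5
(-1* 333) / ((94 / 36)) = -5994 / 47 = -127.53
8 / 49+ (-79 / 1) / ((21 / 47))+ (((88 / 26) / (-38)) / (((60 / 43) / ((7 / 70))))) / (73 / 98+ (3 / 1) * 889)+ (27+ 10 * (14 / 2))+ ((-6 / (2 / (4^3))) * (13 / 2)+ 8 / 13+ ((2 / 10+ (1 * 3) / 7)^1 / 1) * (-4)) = -210347088595771 / 158209810850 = -1329.55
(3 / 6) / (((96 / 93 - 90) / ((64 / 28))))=-124 / 9653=-0.01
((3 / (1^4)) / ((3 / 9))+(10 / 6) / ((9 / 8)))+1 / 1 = 310 / 27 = 11.48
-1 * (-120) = 120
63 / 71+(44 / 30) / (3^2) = 10067 / 9585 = 1.05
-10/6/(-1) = 5/3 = 1.67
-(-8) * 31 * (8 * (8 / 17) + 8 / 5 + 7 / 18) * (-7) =-7641004 / 765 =-9988.24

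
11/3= 3.67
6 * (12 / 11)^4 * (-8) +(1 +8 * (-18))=-3088991 / 14641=-210.98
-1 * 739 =-739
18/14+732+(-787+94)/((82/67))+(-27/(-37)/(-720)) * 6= 70955277/424760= 167.05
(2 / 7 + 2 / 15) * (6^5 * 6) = 684288 / 35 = 19551.09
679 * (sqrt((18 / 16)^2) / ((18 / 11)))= 7469 / 16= 466.81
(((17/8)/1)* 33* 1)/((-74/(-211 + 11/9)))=22066/111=198.79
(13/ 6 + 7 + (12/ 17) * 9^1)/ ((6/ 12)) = 1583/ 51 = 31.04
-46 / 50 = -23 / 25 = -0.92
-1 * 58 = -58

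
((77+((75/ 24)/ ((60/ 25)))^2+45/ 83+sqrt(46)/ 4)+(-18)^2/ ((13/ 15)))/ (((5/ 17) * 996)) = 17 * sqrt(46)/ 19920+76593393631/ 49521438720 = 1.55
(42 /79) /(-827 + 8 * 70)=-0.00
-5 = -5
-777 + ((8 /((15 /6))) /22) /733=-31324747 /40315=-777.00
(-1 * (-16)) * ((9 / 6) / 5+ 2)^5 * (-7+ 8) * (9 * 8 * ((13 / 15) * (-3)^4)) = 81329630148 / 15625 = 5205096.33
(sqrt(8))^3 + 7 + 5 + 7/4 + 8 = 87/4 + 16* sqrt(2) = 44.38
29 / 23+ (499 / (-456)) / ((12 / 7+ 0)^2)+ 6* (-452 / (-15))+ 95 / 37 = 51481205411 / 279400320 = 184.26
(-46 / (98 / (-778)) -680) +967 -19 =31026 / 49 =633.18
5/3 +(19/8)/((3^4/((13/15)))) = 16447/9720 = 1.69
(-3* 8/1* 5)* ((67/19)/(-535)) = 1608/2033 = 0.79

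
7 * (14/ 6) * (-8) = -130.67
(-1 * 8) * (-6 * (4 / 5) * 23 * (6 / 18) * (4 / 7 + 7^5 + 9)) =173277952 / 35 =4950798.63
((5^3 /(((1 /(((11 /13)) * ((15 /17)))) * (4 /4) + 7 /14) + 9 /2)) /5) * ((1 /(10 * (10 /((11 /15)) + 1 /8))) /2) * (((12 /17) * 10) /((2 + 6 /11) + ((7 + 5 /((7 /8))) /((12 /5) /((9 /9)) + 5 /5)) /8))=31944000 /951567643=0.03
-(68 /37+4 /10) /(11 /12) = -4968 /2035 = -2.44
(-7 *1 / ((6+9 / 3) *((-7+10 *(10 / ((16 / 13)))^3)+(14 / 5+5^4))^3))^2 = 215504279044096000000 / 16365992195261213704454523093987780834306081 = 0.00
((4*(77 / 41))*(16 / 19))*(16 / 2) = 39424 / 779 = 50.61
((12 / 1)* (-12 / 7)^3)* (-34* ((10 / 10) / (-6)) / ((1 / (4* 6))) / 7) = -2820096 / 2401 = -1174.55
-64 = -64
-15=-15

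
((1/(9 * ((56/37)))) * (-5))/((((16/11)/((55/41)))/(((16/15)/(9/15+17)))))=-10175/495936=-0.02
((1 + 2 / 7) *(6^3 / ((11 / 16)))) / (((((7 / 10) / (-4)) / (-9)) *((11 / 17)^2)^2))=935221386240 / 7891499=118509.98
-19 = -19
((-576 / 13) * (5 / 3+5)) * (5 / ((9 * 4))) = -1600 / 39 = -41.03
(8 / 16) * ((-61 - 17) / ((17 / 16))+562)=4153 / 17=244.29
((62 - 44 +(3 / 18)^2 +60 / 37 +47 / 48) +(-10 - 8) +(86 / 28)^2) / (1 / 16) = 193.00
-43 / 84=-0.51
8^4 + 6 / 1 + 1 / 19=77939 / 19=4102.05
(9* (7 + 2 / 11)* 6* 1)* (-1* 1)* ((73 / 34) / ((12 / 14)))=-363321 / 374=-971.45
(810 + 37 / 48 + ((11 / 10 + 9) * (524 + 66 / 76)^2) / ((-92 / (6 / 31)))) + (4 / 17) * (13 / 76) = -264788299565 / 52508172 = -5042.80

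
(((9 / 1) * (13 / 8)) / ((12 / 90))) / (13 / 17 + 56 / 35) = 49725 / 1072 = 46.39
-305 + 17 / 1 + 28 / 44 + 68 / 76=-59872 / 209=-286.47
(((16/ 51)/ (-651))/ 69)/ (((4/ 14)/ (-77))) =616/ 327267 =0.00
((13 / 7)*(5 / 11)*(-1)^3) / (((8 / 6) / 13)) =-2535 / 308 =-8.23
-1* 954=-954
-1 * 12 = -12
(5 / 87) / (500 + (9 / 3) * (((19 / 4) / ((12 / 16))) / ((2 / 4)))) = 5 / 46806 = 0.00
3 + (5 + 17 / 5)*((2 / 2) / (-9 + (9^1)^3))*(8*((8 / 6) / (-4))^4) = 18232 / 6075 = 3.00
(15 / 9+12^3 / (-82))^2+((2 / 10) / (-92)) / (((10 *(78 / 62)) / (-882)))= 170432235953 / 452357100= 376.76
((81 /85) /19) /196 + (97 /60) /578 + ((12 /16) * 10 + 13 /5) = 326198077 /32287080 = 10.10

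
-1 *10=-10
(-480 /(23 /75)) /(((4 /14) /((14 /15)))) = -117600 /23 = -5113.04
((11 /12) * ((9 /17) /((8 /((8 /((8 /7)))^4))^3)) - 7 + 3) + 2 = 13119324.68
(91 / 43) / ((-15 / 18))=-546 / 215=-2.54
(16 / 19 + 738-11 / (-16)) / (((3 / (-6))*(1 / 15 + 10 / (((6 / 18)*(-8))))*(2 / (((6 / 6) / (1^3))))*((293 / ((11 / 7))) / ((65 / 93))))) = 61824675 / 82146652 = 0.75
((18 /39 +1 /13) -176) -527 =-9132 /13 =-702.46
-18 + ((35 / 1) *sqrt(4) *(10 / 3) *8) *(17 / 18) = 47114 / 27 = 1744.96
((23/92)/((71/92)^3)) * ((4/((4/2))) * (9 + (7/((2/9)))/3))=7592208/357911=21.21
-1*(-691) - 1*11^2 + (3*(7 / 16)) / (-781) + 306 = 10946475 / 12496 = 876.00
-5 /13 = -0.38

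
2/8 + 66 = 66.25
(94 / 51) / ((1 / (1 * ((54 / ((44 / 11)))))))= 423 / 17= 24.88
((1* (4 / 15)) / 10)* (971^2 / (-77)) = -1885682 / 5775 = -326.53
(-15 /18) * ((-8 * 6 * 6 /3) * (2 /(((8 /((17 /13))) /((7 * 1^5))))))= 2380 /13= 183.08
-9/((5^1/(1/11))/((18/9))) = -0.33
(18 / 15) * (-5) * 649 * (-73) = 284262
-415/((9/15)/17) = -35275/3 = -11758.33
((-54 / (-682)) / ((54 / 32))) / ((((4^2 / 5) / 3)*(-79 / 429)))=-585 / 2449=-0.24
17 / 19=0.89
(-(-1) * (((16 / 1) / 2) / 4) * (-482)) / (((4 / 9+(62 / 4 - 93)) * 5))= 17352 / 6935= 2.50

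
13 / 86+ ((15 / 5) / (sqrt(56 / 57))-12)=-1019 / 86+ 3 * sqrt(798) / 28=-8.82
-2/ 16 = -1/ 8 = -0.12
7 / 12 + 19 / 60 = 9 / 10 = 0.90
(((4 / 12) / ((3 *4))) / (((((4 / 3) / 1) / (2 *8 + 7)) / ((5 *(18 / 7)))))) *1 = 345 / 56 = 6.16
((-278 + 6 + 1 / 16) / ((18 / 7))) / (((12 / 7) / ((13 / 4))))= -2771587 / 13824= -200.49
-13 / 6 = -2.17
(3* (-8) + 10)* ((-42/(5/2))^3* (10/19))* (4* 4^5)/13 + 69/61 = 4146538643547/376675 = 11008266.13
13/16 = 0.81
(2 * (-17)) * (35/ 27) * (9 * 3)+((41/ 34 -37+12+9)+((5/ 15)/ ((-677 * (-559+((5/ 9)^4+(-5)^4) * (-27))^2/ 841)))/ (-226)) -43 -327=-36768387187053074534308/ 23348059771768659173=-1574.79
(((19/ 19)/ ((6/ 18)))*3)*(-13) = -117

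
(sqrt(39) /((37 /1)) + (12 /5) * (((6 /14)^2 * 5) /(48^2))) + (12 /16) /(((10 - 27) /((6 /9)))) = -1517 /53312 + sqrt(39) /37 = 0.14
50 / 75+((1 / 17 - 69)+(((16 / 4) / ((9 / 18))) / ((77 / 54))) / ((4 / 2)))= -257098 / 3927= -65.47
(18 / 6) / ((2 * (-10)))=-3 / 20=-0.15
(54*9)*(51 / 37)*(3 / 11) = 74358 / 407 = 182.70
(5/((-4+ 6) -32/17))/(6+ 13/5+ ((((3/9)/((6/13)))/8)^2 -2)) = 4406400/685133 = 6.43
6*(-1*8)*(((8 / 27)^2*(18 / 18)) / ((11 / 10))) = -10240 / 2673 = -3.83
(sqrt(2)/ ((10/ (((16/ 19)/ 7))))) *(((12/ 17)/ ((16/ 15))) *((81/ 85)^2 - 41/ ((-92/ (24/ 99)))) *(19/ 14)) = 16716747 *sqrt(2)/ 1522661525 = 0.02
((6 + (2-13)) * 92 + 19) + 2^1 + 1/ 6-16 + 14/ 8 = -5437/ 12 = -453.08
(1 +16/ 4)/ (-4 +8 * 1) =5/ 4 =1.25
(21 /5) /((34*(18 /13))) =91 /1020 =0.09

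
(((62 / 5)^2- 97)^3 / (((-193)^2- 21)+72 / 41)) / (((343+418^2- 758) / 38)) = 741930780987 / 692887353593750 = 0.00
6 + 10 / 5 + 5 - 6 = 7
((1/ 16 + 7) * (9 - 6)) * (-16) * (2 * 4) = -2712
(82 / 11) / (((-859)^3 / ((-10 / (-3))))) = -0.00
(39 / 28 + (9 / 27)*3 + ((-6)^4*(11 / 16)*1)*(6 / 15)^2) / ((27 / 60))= 101467 / 315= 322.12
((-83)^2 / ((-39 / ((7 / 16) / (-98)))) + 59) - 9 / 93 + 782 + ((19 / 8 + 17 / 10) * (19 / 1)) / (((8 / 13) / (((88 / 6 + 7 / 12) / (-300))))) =301615424953 / 361088000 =835.30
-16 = -16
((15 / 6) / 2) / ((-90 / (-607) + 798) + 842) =607 / 796456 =0.00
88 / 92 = 22 / 23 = 0.96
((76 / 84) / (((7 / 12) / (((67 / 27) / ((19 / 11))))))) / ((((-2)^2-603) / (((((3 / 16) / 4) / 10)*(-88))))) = 8107 / 5283180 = 0.00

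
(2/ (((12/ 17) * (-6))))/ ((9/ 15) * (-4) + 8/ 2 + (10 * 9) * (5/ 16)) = -170/ 10701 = -0.02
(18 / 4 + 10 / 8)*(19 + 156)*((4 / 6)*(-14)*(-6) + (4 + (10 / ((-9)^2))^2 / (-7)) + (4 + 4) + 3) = 1874912275 / 26244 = 71441.56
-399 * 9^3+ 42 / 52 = -7562625 / 26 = -290870.19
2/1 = 2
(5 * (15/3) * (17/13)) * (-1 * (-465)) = 197625/13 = 15201.92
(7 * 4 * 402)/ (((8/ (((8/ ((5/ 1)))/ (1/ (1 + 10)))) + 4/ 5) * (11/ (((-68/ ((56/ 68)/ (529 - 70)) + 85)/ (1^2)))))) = -30844120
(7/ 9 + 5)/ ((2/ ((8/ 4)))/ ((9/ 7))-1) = -26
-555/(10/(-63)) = 3496.50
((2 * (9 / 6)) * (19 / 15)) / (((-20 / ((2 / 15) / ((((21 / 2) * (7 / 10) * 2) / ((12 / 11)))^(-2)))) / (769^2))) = -3264252992539 / 1200000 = -2720210.83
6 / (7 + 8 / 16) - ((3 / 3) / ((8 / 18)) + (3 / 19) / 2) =-581 / 380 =-1.53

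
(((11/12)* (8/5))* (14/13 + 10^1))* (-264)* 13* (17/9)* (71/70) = -18694016/175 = -106822.95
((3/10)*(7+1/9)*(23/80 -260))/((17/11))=-457094/1275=-358.51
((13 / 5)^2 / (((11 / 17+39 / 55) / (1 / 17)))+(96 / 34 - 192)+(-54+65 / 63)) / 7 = -34.55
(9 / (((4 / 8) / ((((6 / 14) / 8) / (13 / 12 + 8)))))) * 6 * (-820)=-398520 / 763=-522.31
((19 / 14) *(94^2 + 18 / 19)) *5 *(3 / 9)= 59965 / 3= 19988.33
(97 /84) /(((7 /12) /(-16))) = -1552 /49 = -31.67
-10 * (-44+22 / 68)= 7425 / 17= 436.76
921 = 921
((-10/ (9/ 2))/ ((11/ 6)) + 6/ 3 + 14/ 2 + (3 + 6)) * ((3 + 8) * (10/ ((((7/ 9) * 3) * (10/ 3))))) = 1662/ 7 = 237.43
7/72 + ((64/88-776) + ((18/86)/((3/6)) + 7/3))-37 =-27565729/34056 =-809.42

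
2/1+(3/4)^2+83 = 1369/16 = 85.56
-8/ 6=-4/ 3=-1.33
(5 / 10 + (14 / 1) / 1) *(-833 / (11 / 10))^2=1006139050 / 121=8315198.76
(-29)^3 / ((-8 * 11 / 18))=4988.66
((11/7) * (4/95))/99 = 4/5985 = 0.00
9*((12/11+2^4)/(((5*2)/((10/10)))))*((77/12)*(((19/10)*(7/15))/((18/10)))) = 48.62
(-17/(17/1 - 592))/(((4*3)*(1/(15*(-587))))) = -9979/460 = -21.69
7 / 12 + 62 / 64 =149 / 96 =1.55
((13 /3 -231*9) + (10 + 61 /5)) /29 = -30787 /435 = -70.77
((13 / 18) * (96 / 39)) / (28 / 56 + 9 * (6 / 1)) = 32 / 981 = 0.03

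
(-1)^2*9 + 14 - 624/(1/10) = -6217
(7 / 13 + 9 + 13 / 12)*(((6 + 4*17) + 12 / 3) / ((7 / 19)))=2248.79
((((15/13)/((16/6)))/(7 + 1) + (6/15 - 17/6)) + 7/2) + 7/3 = 3.45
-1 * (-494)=494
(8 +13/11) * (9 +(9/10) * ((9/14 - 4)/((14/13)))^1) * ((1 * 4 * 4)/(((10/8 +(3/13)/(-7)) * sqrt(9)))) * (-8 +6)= -85019376/170555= -498.49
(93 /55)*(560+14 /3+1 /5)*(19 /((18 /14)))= 34934179 /2475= 14114.82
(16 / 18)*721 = 5768 / 9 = 640.89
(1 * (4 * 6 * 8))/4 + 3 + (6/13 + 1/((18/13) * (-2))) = 23915/468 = 51.10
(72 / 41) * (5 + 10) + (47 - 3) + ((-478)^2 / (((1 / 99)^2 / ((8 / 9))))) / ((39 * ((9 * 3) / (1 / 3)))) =9069085276 / 14391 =630191.46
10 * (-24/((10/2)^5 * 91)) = -0.00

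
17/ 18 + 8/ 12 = 29/ 18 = 1.61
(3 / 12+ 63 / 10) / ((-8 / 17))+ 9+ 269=42253 / 160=264.08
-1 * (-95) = 95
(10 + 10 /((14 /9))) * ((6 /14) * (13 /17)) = 4485 /833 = 5.38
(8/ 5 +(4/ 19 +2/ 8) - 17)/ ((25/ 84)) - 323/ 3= -1124776/ 7125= -157.86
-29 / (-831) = 29 / 831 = 0.03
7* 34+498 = 736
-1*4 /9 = -4 /9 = -0.44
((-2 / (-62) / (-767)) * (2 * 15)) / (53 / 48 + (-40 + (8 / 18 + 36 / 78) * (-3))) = 1440 / 47493643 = 0.00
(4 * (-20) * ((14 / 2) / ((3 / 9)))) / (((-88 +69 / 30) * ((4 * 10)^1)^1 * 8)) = 105 / 1714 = 0.06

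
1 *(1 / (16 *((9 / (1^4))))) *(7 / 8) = 7 / 1152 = 0.01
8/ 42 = 4/ 21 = 0.19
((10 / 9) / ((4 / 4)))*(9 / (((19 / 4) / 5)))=200 / 19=10.53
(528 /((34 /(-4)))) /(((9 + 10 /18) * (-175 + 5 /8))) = 4224 /113305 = 0.04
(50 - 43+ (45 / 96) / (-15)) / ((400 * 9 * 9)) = 223 / 1036800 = 0.00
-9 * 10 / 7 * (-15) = 1350 / 7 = 192.86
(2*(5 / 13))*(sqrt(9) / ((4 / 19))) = 285 / 26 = 10.96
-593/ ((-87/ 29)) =593/ 3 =197.67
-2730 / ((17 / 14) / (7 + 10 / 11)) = -3325140 / 187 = -17781.50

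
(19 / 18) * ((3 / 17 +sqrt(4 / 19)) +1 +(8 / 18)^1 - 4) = -3458 / 1377 +sqrt(19) / 9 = -2.03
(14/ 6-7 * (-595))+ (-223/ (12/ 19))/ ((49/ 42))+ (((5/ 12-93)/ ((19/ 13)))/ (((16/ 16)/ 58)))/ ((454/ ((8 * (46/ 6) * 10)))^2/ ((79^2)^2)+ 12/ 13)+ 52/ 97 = -3522946591178949839789/ 30622447456810616358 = -115.04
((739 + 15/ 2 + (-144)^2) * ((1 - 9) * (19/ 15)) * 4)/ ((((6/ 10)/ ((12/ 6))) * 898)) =-13061360/ 4041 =-3232.21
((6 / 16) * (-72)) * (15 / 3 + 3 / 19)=-2646 / 19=-139.26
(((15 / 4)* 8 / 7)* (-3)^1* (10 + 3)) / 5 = -234 / 7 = -33.43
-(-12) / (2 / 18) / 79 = 108 / 79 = 1.37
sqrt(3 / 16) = sqrt(3) / 4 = 0.43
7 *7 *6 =294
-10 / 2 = -5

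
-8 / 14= -4 / 7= -0.57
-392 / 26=-196 / 13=-15.08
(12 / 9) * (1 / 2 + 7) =10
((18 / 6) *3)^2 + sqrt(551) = sqrt(551) + 81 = 104.47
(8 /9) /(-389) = -8 /3501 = -0.00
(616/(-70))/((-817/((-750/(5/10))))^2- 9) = 19800000/19582511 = 1.01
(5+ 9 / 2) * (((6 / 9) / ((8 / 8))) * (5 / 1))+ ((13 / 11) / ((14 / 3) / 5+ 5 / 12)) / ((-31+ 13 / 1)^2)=761870 / 24057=31.67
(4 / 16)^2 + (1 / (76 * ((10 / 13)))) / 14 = 339 / 5320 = 0.06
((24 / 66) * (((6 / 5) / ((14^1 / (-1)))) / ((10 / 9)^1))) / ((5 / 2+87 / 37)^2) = -0.00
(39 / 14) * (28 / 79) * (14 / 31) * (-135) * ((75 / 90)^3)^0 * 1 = -147420 / 2449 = -60.20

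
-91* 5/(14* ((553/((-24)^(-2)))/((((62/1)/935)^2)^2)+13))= -60028865/30430148488496546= -0.00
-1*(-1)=1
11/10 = 1.10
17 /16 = 1.06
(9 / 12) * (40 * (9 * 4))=1080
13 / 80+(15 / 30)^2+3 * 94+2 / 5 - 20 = 262.81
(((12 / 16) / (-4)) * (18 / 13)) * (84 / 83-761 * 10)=8525871 / 4316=1975.41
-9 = -9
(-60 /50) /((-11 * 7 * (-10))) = -0.00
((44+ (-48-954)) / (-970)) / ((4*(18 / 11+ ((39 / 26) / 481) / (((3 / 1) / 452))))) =2534389 / 21619360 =0.12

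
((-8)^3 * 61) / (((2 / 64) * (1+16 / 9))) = -8994816 / 25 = -359792.64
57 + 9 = 66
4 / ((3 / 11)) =14.67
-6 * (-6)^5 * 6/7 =279936/7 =39990.86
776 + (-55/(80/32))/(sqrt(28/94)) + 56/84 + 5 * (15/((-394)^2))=736.36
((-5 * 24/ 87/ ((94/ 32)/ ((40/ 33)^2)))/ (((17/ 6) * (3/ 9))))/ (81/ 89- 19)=18227200/ 451394251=0.04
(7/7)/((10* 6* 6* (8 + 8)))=1/5760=0.00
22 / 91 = 0.24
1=1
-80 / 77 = -1.04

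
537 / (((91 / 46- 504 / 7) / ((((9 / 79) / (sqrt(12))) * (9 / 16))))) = -333477 * sqrt(3) / 4071344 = -0.14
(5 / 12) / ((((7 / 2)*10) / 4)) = 1 / 21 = 0.05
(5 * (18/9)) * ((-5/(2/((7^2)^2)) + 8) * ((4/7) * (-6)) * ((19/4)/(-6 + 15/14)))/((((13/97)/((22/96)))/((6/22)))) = -92373.44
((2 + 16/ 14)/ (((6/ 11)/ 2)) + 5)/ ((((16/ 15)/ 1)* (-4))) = -1735/ 448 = -3.87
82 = 82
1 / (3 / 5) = 5 / 3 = 1.67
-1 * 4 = -4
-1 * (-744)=744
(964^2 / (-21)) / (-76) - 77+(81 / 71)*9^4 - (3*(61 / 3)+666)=205763447 / 28329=7263.35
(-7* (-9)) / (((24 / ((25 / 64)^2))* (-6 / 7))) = -30625 / 65536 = -0.47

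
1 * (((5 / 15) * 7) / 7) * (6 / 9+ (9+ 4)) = 41 / 9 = 4.56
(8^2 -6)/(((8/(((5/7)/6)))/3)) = 145/56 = 2.59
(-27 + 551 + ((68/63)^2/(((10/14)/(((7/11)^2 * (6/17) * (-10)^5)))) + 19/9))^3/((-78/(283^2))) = 33037933882250922577394598875/2719831542714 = 12147051522640929.72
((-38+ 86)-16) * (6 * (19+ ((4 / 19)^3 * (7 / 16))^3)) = 1177164725712576 / 322687697779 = 3648.00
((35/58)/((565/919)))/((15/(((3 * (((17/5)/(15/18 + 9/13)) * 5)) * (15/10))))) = 107523/32770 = 3.28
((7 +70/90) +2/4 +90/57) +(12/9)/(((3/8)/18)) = 25259/342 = 73.86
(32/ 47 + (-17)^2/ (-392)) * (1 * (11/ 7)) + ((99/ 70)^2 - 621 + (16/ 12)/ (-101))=-604820551501/ 976932600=-619.10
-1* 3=-3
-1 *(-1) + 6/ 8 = 7/ 4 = 1.75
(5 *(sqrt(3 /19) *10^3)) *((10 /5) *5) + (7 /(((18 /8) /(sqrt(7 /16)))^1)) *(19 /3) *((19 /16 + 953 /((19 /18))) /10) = 384755 *sqrt(7) /864 + 50000 *sqrt(57) /19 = 21046.19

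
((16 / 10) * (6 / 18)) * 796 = 6368 / 15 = 424.53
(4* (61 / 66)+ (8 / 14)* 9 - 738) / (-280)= 42109 / 16170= 2.60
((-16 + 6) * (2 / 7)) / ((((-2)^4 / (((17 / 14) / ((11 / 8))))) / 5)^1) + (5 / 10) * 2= 114 / 539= 0.21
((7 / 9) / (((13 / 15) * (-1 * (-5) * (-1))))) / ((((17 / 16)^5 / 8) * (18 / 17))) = -29360128 / 29315871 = -1.00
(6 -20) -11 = -25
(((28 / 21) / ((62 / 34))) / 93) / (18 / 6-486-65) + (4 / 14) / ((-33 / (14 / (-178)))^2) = -14450299 / 1135669200633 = -0.00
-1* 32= -32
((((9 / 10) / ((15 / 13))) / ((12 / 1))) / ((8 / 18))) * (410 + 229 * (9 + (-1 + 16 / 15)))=727233 / 2000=363.62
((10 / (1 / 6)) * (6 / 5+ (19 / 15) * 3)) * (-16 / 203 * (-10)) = 48000 / 203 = 236.45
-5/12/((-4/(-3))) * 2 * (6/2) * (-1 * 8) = 15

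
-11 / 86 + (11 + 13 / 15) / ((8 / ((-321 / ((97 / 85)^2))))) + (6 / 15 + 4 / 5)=-2949882927 / 8091740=-364.55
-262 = -262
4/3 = 1.33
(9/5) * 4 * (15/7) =108/7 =15.43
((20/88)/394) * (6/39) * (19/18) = 95/1014156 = 0.00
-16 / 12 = -4 / 3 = -1.33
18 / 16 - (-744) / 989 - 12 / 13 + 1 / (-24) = 140789 / 154284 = 0.91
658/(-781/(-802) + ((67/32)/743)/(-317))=1988695635136/2943168509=675.70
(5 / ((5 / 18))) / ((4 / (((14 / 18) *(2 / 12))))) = 0.58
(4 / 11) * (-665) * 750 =-1995000 / 11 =-181363.64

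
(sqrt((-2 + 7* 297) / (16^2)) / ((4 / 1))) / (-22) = -sqrt(2077) / 1408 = -0.03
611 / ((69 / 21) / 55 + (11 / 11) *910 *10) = 235235 / 3503523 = 0.07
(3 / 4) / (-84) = -0.01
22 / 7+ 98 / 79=2424 / 553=4.38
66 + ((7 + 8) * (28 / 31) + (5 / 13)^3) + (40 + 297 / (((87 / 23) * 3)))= 287925966 / 1975103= 145.78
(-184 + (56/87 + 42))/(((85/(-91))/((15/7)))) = 159874/493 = 324.29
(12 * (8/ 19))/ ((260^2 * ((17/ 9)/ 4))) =0.00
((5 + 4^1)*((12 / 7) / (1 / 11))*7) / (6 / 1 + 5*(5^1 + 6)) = 1188 / 61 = 19.48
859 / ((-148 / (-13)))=11167 / 148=75.45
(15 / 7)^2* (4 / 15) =60 / 49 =1.22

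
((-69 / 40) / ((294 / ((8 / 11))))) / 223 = -23 / 1201970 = -0.00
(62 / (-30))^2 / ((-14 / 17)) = -16337 / 3150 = -5.19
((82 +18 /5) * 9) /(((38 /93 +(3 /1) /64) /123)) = 2820033792 /13555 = 208043.81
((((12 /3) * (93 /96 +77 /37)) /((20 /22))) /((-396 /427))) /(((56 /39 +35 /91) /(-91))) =1824064151 /2521920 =723.28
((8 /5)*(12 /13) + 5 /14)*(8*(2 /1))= 13352 /455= 29.35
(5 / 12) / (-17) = -5 / 204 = -0.02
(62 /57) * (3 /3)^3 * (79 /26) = 2449 /741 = 3.30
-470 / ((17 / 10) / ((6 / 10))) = -2820 / 17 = -165.88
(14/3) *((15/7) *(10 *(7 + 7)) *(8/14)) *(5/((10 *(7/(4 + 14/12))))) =6200/21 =295.24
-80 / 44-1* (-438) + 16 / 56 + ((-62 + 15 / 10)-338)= 5847 / 154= 37.97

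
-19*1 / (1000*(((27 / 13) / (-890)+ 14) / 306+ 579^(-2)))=-41761083117 / 100549677950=-0.42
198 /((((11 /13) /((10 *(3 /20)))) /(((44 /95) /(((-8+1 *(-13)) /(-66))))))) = 339768 /665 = 510.93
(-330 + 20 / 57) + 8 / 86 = -807742 / 2451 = -329.56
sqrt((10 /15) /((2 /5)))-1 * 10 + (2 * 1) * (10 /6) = -20 /3 + sqrt(15) /3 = -5.38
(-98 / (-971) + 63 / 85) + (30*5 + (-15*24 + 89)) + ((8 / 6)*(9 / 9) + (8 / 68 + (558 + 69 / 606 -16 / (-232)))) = 637446663667 / 1450470090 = 439.48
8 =8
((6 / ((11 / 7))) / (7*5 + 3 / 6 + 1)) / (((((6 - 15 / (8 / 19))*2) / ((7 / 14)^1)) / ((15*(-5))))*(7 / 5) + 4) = 21000 / 1247059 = 0.02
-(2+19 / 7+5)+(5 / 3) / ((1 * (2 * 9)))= -3637 / 378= -9.62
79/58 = 1.36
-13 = -13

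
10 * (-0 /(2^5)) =0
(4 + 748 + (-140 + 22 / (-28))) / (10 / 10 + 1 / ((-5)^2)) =213925 / 364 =587.71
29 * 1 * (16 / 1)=464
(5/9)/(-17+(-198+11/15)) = -25/9642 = -0.00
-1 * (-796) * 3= 2388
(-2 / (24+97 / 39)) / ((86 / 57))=-2223 / 44419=-0.05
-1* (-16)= 16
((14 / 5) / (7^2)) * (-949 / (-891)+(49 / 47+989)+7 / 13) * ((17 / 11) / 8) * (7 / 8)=4588751639 / 479072880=9.58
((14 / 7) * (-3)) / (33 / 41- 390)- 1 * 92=-489266 / 5319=-91.98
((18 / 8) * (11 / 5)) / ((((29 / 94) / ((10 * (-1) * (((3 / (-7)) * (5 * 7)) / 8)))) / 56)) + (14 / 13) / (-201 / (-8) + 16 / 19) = 25068820427 / 1488019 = 16847.11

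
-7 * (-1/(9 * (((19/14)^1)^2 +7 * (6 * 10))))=0.00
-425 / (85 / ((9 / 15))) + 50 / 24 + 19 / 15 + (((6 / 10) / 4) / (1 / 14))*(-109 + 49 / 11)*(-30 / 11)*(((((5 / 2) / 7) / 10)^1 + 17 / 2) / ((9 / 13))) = 17866097 / 2420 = 7382.68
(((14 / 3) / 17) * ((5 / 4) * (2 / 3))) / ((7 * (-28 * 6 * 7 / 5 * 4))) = -25 / 719712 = -0.00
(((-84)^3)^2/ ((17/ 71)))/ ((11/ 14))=349190243426304/ 187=1867327504953.50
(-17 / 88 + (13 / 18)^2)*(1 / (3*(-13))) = -2341 / 277992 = -0.01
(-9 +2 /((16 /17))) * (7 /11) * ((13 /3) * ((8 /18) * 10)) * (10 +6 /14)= -878.70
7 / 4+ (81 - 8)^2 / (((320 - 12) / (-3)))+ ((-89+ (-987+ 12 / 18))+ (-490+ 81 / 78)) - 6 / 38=-184249447 / 114114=-1614.61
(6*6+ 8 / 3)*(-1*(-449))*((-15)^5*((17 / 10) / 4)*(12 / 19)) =-3538799407.89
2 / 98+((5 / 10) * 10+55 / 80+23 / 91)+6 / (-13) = 56047 / 10192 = 5.50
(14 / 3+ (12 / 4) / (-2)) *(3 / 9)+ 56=1027 / 18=57.06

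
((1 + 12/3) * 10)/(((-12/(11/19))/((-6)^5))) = 356400/19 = 18757.89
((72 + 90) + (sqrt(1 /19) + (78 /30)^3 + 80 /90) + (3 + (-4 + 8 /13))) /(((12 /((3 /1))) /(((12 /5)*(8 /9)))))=8*sqrt(19) /285 + 21069392 /219375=96.17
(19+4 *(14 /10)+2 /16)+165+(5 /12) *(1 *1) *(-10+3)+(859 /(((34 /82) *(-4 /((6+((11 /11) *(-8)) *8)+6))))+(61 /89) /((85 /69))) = 4923823897 /181560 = 27119.54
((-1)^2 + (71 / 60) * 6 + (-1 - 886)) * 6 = -26367 / 5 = -5273.40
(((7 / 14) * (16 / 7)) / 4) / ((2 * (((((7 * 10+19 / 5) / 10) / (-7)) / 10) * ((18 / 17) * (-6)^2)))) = -2125 / 59778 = -0.04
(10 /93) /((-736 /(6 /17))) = -5 /96968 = -0.00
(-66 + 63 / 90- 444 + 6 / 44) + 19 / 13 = -363007 / 715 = -507.70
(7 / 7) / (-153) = -1 / 153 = -0.01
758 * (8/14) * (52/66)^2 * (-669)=-179877.19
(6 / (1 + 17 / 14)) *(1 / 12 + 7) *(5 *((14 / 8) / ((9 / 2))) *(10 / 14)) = 14875 / 558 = 26.66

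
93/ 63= 31/ 21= 1.48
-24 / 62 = -0.39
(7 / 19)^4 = 2401 / 130321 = 0.02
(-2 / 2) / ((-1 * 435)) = 1 / 435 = 0.00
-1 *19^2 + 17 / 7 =-2510 / 7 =-358.57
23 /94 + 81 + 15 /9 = 23381 /282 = 82.91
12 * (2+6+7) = 180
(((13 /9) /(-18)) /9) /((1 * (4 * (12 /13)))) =-169 /69984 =-0.00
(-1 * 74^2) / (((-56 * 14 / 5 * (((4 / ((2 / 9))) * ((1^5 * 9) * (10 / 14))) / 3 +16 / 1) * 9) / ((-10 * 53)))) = -1813925 / 48132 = -37.69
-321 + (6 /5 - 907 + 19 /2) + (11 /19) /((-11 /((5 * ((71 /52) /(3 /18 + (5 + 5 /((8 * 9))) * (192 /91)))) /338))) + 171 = -132841336547 /126962940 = -1046.30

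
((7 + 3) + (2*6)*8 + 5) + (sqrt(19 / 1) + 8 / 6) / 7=sqrt(19) / 7 + 2335 / 21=111.81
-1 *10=-10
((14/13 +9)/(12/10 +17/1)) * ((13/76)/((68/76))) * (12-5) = 655/884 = 0.74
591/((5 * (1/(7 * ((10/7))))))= 1182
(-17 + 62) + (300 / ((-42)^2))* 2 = 6665 / 147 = 45.34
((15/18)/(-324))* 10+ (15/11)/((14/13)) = 92845/74844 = 1.24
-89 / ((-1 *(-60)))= -89 / 60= -1.48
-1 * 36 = -36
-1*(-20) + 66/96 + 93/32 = 755/32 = 23.59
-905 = -905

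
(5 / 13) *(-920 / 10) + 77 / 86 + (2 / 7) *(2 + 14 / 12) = -788497 / 23478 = -33.58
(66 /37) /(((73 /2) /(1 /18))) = 22 /8103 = 0.00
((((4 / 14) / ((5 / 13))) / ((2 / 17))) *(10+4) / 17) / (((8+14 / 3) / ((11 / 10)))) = 0.45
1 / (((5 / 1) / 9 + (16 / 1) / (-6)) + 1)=-9 / 10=-0.90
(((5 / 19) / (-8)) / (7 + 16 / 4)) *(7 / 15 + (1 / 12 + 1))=-31 / 6688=-0.00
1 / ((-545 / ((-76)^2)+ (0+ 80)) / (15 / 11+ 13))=0.18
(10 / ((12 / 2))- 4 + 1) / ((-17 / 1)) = 4 / 51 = 0.08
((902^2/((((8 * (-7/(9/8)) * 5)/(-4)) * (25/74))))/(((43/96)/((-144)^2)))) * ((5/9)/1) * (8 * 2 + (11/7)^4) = 397432811893911552/18067525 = 21997081055.31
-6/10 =-3/5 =-0.60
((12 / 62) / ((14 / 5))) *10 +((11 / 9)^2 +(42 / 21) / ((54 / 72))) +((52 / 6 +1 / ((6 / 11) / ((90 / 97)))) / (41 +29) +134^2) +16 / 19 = 17961.84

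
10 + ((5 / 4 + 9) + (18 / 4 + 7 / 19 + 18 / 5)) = 10913 / 380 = 28.72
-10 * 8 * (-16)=1280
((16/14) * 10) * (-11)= -880/7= -125.71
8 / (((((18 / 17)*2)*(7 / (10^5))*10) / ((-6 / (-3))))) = 10793.65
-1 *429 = -429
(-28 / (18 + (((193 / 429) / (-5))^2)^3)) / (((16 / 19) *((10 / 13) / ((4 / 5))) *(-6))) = 118179978886304960625 / 369098846037299911684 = 0.32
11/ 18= 0.61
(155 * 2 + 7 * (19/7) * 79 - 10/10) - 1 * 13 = 1797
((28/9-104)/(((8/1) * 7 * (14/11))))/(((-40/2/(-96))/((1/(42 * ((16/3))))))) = -0.03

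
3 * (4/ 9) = 4/ 3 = 1.33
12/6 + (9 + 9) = 20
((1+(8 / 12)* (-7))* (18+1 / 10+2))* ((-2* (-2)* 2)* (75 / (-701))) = 63.08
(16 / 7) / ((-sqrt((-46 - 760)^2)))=-8 / 2821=-0.00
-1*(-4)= 4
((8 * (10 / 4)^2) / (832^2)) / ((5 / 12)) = 15 / 86528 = 0.00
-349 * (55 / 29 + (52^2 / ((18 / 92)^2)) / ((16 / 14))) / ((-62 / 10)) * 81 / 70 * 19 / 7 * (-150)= -1639178492.17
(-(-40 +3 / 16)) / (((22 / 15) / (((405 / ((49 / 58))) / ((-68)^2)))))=2.81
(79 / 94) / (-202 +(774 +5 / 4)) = 158 / 107771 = 0.00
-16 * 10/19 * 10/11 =-1600/209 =-7.66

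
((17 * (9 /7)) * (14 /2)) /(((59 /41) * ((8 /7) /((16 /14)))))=6273 /59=106.32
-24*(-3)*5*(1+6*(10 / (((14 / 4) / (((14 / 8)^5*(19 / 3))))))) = 10270035 / 16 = 641877.19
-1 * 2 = -2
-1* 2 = -2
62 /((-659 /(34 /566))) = -1054 /186497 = -0.01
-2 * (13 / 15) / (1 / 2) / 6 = -26 / 45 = -0.58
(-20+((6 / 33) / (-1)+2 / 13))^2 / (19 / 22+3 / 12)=360.19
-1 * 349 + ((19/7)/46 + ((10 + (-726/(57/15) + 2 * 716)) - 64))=838.01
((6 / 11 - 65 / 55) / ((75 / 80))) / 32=-7 / 330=-0.02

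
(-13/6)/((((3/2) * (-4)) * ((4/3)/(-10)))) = -65/24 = -2.71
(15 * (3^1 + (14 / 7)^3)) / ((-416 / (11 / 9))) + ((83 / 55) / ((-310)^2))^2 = -1056349293290783 / 2179047799500000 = -0.48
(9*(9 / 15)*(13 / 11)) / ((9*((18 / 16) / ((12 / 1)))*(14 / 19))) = 3952 / 385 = 10.26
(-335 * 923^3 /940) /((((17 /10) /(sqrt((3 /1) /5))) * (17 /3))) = -22533107.76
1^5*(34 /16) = 17 /8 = 2.12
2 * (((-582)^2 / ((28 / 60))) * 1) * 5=50808600 / 7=7258371.43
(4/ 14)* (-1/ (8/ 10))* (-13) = 65/ 14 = 4.64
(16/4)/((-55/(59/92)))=-59/1265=-0.05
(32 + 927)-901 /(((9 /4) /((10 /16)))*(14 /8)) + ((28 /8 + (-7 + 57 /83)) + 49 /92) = 391446707 /481068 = 813.70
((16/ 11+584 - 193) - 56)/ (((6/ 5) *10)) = 3701/ 132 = 28.04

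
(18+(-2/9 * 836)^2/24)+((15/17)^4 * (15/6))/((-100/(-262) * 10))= 236476999921/162364824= 1456.45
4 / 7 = 0.57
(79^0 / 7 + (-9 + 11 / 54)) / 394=-3271 / 148932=-0.02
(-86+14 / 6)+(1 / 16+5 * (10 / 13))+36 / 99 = -544963 / 6864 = -79.39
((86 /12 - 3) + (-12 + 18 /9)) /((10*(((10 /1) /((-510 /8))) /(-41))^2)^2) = -44605962666909 /163840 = -272253190.11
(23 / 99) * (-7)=-161 / 99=-1.63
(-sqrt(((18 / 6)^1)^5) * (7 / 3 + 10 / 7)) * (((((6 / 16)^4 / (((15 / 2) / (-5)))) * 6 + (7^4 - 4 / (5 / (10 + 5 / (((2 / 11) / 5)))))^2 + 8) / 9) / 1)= -60233970359 * sqrt(3) / 3072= -33961034.18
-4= -4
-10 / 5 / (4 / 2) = -1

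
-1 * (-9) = 9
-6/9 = -2/3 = -0.67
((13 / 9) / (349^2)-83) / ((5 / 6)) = -99.60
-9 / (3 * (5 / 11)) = -33 / 5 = -6.60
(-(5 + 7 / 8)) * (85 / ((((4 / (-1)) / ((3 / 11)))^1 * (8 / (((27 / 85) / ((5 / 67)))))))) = 255069 / 14080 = 18.12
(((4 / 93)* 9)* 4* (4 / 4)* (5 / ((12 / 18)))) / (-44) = -90 / 341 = -0.26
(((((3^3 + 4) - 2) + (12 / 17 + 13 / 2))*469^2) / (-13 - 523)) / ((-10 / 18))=36372357 / 1360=26744.38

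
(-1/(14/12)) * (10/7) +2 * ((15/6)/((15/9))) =87/49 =1.78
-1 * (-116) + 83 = 199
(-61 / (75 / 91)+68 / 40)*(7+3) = -10847 / 15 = -723.13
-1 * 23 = -23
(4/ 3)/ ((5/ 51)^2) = 3468/ 25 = 138.72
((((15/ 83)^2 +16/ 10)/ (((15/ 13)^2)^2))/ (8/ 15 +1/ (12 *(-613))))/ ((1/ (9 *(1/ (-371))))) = -3938365514564/ 93979062016875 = -0.04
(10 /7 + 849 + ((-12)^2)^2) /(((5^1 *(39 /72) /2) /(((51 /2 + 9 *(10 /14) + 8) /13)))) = 31188072 /637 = 48960.87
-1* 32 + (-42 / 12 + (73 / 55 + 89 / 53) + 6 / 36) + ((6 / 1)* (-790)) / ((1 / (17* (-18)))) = 12683815102 / 8745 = 1450407.67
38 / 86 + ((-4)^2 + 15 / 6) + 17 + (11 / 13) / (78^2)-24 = 40614215 / 3400956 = 11.94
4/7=0.57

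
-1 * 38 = -38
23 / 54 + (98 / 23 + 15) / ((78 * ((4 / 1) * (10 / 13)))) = 25147 / 49680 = 0.51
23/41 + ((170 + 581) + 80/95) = 586122/779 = 752.40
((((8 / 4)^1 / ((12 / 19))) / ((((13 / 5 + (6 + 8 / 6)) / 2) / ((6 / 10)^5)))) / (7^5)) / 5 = 4617 / 7825759375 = 0.00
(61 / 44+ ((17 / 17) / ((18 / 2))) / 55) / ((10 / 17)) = 46733 / 19800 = 2.36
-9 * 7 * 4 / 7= -36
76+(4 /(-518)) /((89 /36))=1751804 /23051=76.00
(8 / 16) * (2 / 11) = 1 / 11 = 0.09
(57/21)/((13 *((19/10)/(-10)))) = -100/91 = -1.10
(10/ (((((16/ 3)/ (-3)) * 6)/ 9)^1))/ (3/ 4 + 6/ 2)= -9/ 4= -2.25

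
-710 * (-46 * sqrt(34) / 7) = 32660 * sqrt(34) / 7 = 27205.56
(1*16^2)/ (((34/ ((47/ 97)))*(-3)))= -6016/ 4947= -1.22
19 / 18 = 1.06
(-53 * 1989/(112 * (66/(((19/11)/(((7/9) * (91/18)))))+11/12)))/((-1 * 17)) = 0.37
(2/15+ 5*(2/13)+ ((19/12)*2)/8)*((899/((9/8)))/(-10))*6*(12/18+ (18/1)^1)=-11620.71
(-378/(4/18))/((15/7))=-3969/5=-793.80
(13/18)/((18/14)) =0.56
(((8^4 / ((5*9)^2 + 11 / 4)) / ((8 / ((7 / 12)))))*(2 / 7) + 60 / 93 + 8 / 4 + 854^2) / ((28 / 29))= 7977056971711 / 10560522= 755365.78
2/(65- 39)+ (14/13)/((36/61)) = 1.90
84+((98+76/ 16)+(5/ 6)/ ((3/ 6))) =2261/ 12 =188.42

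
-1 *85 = -85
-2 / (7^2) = -2 / 49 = -0.04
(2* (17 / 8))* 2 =17 / 2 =8.50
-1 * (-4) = 4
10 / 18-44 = -391 / 9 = -43.44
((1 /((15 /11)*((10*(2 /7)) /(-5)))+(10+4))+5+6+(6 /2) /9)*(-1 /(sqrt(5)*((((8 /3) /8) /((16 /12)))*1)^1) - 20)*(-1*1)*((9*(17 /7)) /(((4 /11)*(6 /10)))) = 269841*sqrt(5) /140+1349205 /28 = 52495.77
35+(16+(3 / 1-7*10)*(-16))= 1123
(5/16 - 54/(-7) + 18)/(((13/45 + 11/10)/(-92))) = -120681/70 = -1724.01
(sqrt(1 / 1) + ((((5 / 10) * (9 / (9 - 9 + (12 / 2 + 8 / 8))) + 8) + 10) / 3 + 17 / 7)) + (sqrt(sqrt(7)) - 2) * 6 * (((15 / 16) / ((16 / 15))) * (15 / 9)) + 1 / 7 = -3491 / 448 + 1125 * 7^(1 / 4) / 128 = 6.50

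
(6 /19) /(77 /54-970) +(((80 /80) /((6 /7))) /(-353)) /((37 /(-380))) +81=3155317824529 /38938380531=81.03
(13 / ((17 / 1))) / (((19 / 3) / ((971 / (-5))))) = -37869 / 1615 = -23.45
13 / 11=1.18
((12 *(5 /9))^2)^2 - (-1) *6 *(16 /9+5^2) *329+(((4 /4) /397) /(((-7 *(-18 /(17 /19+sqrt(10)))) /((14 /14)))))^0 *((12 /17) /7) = 528552086 /9639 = 54834.74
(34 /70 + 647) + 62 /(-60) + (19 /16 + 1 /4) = 647.89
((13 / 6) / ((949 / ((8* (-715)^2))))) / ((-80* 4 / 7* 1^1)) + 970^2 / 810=90572815 / 94608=957.35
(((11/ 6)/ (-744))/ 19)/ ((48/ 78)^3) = -24167/ 43425792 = -0.00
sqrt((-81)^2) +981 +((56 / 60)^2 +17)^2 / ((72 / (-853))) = -2721.73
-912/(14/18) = -8208/7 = -1172.57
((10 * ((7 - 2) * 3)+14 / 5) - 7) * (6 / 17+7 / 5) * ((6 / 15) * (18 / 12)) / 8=325863 / 17000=19.17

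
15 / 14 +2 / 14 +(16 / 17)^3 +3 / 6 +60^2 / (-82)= -58311052 / 1410031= -41.35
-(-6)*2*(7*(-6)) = -504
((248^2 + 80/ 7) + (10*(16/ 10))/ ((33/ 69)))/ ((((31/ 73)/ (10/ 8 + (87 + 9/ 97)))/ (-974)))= -12471290011.41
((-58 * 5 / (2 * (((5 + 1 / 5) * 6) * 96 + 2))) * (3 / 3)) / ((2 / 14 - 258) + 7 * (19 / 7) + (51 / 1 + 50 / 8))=2030 / 7620381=0.00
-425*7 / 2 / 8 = -2975 / 16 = -185.94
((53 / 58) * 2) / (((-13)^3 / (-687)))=36411 / 63713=0.57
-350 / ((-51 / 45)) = 5250 / 17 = 308.82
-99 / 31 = -3.19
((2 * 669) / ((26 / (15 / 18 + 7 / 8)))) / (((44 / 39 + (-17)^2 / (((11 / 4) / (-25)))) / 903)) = -272452257 / 9012928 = -30.23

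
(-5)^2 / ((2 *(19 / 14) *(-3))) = -3.07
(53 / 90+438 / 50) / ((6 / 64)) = 99.72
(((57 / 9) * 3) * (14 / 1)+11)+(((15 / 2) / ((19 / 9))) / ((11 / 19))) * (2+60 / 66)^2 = 437807 / 1331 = 328.93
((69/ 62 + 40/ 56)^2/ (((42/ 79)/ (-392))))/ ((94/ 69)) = -1142618633/ 632338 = -1806.97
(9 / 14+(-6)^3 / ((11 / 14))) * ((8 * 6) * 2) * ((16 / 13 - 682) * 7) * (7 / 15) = 644081760 / 11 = 58552887.27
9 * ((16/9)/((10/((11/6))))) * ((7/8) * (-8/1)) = -308/15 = -20.53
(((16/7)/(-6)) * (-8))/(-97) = -64/2037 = -0.03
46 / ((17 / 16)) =736 / 17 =43.29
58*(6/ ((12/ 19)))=551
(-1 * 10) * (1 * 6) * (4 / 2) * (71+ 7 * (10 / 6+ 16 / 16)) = -10760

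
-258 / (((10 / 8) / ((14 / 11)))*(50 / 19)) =-137256 / 1375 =-99.82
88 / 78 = 44 / 39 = 1.13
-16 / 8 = -2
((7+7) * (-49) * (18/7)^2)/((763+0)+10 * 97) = -4536/1733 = -2.62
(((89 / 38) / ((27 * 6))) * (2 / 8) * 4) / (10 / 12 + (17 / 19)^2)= 1691 / 191106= 0.01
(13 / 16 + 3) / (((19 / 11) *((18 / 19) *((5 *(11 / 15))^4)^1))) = 549 / 42592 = 0.01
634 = 634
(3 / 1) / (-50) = -3 / 50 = -0.06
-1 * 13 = -13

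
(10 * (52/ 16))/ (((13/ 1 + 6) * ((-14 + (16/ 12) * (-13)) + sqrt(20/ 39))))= -119145/ 2181352- 195 * sqrt(195)/ 2181352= -0.06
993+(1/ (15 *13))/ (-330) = 63899549/ 64350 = 993.00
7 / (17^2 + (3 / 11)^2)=847 / 34978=0.02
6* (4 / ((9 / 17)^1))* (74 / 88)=38.12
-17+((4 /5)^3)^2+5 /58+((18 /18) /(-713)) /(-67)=-720890092197 /43292468750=-16.65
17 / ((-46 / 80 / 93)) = -63240 / 23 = -2749.57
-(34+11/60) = -2051/60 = -34.18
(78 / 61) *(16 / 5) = 1248 / 305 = 4.09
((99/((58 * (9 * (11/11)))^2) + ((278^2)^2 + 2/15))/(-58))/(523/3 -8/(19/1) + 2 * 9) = -536597.23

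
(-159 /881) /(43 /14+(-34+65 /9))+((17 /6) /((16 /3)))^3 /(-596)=378329780341 /51393397129216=0.01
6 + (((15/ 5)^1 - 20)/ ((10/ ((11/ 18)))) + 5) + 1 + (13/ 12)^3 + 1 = 114329/ 8640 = 13.23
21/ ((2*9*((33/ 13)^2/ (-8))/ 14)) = -20.28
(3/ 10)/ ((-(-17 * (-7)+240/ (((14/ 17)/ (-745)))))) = 21/ 15189670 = 0.00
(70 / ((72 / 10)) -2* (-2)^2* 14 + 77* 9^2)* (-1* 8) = -441700 / 9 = -49077.78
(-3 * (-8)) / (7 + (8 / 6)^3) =648 / 253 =2.56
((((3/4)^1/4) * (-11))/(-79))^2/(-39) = -363/20770048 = -0.00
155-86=69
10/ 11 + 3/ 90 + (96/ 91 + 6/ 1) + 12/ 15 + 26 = 208993/ 6006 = 34.80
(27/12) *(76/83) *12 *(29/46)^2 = 431433/43907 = 9.83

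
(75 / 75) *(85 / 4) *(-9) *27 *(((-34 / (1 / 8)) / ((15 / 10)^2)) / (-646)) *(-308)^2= -1741703040 / 19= -91668581.05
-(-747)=747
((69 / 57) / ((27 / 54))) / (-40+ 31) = -46 / 171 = -0.27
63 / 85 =0.74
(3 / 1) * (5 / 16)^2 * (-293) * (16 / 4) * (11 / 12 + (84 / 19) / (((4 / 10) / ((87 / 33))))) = -552151175 / 53504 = -10319.81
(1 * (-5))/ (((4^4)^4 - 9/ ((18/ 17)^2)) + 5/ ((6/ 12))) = -180/ 154618822727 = -0.00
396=396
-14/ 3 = -4.67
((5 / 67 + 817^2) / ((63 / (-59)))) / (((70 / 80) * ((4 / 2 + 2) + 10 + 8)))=-502587488 / 15477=-32473.19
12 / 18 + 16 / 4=14 / 3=4.67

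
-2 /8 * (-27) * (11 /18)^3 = 1331 /864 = 1.54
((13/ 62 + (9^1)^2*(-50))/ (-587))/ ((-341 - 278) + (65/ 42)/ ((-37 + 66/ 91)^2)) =-8207984565861/ 736430756088143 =-0.01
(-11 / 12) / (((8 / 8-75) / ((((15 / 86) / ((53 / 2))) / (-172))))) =-55 / 116028448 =-0.00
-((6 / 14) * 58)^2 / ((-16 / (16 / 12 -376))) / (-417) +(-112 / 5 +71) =2836678 / 34055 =83.30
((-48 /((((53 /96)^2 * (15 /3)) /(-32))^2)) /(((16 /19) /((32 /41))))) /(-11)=158638912045056 /88965173275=1783.16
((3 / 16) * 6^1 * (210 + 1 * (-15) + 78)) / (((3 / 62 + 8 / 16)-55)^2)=2361177 / 22794752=0.10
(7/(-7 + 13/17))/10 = -119/1060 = -0.11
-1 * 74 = -74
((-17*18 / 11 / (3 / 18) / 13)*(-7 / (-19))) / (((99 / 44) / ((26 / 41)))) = -11424 / 8569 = -1.33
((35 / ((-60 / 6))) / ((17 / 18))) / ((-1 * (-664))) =-63 / 11288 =-0.01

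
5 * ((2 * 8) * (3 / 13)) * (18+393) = 98640 / 13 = 7587.69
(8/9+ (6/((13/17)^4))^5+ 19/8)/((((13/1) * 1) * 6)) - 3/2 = 21317.85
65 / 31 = 2.10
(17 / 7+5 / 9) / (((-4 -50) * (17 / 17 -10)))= 94 / 15309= 0.01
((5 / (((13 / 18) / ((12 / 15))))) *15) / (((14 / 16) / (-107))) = -924480 / 91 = -10159.12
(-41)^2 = 1681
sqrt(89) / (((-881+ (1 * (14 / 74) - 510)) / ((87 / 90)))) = -1073 * sqrt(89) / 1543800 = -0.01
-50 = -50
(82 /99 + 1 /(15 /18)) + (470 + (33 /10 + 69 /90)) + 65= 267842 /495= 541.09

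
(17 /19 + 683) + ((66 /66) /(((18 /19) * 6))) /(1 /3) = 684.42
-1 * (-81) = 81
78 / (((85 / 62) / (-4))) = -19344 / 85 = -227.58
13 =13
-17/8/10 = -17/80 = -0.21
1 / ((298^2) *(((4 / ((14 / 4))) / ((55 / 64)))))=385 / 45467648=0.00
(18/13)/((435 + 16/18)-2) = 162/50765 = 0.00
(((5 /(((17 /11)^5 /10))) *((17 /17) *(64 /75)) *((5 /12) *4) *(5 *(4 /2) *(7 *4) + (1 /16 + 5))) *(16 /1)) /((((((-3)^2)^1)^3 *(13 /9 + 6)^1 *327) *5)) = 0.00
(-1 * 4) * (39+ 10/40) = -157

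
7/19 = 0.37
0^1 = 0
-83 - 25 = -108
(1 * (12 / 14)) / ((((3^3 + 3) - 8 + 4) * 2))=3 / 182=0.02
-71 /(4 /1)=-71 /4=-17.75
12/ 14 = 6/ 7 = 0.86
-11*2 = -22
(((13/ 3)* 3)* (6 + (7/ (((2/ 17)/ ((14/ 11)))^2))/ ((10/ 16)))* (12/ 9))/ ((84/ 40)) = 82851184/ 7623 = 10868.58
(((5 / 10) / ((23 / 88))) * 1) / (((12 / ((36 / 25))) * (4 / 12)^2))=1188 / 575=2.07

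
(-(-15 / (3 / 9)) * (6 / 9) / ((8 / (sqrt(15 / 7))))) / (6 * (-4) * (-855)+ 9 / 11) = 55 * sqrt(105) / 2106804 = 0.00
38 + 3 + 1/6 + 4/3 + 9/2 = 47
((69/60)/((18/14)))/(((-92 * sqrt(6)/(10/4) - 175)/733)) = -103261375/20249604 + 5428598 * sqrt(6)/5062401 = -2.47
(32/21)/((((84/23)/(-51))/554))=-1732912/147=-11788.52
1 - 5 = -4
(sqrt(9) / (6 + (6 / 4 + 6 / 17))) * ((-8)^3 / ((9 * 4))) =-4352 / 801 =-5.43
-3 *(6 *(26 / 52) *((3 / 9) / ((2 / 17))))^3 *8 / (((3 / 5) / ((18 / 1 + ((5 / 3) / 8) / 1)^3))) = -148295288.84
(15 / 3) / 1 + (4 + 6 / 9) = 29 / 3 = 9.67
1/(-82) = -1/82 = -0.01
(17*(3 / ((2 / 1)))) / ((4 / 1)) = 51 / 8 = 6.38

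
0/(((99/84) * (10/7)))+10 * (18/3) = 60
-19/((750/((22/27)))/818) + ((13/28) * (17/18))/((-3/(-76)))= -818843/141750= -5.78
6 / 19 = 0.32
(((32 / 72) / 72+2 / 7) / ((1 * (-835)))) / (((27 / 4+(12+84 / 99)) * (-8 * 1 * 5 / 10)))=3641 / 816534810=0.00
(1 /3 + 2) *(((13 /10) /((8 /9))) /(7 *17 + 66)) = 273 /14800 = 0.02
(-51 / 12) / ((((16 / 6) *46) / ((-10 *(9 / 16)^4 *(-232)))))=-48518595 / 6029312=-8.05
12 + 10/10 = 13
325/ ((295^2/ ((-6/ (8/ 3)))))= -117/ 13924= -0.01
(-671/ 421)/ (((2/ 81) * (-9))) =6039/ 842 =7.17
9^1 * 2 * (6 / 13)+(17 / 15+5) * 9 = 4128 / 65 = 63.51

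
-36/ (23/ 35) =-1260/ 23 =-54.78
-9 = -9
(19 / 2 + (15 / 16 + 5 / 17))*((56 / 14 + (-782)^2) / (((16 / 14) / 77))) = 120267759381 / 272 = 442160880.08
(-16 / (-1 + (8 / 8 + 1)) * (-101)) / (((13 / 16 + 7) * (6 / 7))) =241.32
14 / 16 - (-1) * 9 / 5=107 / 40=2.68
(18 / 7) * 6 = 108 / 7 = 15.43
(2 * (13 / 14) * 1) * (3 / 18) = 13 / 42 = 0.31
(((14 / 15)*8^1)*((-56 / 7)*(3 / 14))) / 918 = -32 / 2295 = -0.01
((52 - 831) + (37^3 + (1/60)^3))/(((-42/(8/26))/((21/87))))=-10772784001/122148000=-88.19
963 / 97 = 9.93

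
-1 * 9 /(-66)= 3 /22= 0.14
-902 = -902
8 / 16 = 1 / 2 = 0.50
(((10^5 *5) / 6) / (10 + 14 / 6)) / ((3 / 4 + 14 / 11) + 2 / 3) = 6600000 / 2627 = 2512.37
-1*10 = -10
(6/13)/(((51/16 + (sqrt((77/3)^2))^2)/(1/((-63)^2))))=0.00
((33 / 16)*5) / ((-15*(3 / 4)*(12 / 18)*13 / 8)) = -11 / 13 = -0.85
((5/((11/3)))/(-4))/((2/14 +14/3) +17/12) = -315/5753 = -0.05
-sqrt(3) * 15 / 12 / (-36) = 5 * sqrt(3) / 144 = 0.06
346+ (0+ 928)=1274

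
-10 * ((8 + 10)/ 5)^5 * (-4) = 15116544/ 625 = 24186.47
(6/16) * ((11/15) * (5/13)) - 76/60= -1811/1560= -1.16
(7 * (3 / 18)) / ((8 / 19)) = 133 / 48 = 2.77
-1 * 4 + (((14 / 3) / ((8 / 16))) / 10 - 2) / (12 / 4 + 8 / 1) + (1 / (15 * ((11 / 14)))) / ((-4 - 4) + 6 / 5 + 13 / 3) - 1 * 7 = -67957 / 6105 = -11.13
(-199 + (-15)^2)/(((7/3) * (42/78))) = 1014/49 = 20.69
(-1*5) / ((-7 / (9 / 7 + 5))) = 4.49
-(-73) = 73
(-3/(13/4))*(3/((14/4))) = -72/91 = -0.79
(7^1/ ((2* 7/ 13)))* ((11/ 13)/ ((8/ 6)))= 33/ 8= 4.12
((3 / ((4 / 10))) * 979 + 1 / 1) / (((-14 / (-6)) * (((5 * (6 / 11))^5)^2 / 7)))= 380942955114887 / 393660000000000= 0.97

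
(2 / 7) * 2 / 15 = 4 / 105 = 0.04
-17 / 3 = -5.67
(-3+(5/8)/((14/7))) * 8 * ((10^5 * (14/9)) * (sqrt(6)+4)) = -120400000/9 - 30100000 * sqrt(6)/9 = -21569960.14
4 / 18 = 0.22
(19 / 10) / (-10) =-19 / 100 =-0.19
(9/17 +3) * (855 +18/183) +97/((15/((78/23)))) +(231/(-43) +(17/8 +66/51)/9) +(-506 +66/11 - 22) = 309269512583/123071160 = 2512.93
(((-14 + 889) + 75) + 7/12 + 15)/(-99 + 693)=11587/7128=1.63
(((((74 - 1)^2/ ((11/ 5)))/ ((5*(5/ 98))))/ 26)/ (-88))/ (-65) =261121/ 4089800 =0.06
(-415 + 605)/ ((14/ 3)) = 285/ 7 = 40.71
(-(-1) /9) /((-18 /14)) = -7 /81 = -0.09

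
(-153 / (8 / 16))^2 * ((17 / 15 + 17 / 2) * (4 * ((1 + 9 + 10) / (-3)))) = -24054048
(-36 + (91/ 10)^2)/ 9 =4681/ 900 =5.20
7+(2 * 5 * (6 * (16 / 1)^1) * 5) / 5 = 967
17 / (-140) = -17 / 140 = -0.12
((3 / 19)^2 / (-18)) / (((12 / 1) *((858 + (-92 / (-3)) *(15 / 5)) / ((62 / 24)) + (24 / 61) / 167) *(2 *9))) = -315797 / 18111102501888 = -0.00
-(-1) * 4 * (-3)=-12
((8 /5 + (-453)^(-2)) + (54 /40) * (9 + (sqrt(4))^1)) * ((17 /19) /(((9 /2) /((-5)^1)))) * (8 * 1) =-4590937108 /35090739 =-130.83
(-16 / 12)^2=1.78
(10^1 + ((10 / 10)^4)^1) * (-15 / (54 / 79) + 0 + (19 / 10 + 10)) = -4972 / 45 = -110.49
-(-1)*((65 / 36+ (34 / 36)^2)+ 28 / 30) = 2941 / 810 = 3.63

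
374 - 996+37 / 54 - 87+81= -33875 / 54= -627.31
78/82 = 39/41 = 0.95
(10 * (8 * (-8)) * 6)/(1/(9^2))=-311040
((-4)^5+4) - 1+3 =-1018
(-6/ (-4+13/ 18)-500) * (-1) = 29392/ 59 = 498.17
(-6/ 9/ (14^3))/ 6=-1/ 24696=-0.00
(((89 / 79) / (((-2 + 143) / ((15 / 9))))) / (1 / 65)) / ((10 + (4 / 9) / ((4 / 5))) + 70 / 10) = 28925 / 586654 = 0.05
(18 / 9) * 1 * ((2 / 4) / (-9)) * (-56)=56 / 9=6.22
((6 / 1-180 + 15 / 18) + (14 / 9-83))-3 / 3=-4601 / 18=-255.61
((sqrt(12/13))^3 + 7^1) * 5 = 120 * sqrt(39)/169 + 35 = 39.43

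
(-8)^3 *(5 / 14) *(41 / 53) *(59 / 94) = -1548160 / 17437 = -88.79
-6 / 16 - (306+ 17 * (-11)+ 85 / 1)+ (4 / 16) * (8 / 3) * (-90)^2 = 41565 / 8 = 5195.62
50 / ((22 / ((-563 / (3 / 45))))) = -19193.18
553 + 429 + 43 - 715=310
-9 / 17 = -0.53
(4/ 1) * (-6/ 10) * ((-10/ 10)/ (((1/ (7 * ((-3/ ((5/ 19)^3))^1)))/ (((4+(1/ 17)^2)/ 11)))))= -1999837476/ 1986875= -1006.52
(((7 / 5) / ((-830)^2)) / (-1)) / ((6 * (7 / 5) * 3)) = -1 / 12400200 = -0.00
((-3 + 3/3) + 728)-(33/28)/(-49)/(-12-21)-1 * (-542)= 1739695/1372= 1268.00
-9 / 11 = -0.82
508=508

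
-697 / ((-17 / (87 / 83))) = 3567 / 83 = 42.98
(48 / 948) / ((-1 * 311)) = -4 / 24569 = -0.00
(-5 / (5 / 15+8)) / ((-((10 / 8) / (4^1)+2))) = 0.26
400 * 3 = 1200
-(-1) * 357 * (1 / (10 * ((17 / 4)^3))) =672 / 1445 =0.47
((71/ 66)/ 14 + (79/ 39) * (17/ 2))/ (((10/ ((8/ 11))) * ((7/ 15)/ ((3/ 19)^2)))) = 1869705/ 27824797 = 0.07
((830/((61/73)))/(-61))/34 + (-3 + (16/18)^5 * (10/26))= -3.27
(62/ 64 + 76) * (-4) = -2463/ 8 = -307.88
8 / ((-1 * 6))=-4 / 3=-1.33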